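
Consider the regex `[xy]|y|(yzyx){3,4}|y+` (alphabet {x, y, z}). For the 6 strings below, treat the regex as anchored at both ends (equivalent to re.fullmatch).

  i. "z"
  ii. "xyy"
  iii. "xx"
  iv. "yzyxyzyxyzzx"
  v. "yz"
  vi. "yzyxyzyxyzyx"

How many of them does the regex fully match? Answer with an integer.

1

i → no match
ii → no match
iii → no match
iv → no match
v → no match
vi → match
Total matched: 1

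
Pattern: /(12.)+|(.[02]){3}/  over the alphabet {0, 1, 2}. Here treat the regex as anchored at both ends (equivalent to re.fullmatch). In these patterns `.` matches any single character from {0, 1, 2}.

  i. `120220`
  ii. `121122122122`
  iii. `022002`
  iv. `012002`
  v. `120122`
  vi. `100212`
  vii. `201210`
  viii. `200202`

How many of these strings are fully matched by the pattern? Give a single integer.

7

i → match
ii → match
iii → match
iv → no match
v → match
vi → match
vii → match
viii → match
Total matched: 7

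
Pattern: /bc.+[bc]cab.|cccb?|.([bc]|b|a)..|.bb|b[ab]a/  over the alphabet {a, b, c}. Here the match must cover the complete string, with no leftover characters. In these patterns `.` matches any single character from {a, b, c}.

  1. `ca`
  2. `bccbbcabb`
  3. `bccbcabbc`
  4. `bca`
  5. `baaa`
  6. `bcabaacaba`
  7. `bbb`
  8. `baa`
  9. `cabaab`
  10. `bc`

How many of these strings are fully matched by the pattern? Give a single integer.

1. `ca` → no match
2. `bccbbcabb` → match
3. `bccbcabbc` → no match
4. `bca` → no match
5. `baaa` → match
6. `bcabaacaba` → no match
7. `bbb` → match
8. `baa` → match
9. `cabaab` → no match
10. `bc` → no match
Total matched: 4

4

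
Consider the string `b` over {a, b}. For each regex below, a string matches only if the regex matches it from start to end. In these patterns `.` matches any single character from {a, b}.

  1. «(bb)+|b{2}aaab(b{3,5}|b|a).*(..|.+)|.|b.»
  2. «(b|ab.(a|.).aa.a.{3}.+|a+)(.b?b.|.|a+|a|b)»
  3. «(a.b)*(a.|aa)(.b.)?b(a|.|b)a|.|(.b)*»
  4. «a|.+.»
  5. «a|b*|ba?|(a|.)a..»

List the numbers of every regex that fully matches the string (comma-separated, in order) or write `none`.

1 → match
2 → no match
3 → match
4 → no match
5 → match

1, 3, 5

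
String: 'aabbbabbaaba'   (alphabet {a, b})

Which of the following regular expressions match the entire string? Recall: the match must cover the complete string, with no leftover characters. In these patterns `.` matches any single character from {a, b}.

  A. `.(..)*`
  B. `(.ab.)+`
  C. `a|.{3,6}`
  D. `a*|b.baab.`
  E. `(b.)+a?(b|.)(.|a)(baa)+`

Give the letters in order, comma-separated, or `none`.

B

A → no match
B → match
C → no match
D → no match
E → no match — must start with 'b'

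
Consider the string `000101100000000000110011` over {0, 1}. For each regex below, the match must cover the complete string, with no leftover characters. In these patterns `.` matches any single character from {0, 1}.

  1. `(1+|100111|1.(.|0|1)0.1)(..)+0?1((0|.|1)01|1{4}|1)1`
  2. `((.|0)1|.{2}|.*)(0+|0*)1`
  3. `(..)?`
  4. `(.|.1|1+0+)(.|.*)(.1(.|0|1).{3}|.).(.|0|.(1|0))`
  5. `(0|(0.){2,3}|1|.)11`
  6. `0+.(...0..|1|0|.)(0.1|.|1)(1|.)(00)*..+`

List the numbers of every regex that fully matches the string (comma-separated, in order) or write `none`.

2, 4, 6

1 → no match
2 → match
3 → no match
4 → match
5 → no match
6 → match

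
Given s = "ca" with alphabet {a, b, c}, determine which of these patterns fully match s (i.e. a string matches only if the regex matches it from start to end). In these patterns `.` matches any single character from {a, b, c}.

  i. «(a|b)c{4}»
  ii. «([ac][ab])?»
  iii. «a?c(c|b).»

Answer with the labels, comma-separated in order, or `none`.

i → no match — must end with "c"
ii → match
iii → no match

ii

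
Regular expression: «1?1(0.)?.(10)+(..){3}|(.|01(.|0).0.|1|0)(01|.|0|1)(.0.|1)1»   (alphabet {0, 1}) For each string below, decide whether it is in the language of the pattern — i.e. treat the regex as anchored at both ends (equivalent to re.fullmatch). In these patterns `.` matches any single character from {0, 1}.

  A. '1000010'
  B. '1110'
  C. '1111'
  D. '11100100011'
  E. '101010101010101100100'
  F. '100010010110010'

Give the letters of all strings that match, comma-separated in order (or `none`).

C

A → no match
B → no match
C → match
D → no match
E → no match
F → no match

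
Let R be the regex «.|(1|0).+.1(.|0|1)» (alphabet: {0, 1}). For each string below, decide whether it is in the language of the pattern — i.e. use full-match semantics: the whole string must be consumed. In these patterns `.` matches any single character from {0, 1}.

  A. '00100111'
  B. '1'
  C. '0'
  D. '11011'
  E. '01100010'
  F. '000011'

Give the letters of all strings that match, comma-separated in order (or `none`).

A, B, C, D, E, F

A → match
B → match
C → match
D → match
E → match
F → match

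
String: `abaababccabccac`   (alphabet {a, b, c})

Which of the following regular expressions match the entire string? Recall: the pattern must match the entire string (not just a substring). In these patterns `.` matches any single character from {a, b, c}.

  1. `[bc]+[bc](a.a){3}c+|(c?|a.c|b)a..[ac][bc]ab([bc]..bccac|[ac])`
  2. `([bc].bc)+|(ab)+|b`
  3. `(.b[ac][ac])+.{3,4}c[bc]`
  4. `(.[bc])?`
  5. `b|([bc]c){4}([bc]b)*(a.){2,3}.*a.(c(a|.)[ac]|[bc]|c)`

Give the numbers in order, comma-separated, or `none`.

1 → match
2 → no match
3 → no match
4 → no match
5 → no match

1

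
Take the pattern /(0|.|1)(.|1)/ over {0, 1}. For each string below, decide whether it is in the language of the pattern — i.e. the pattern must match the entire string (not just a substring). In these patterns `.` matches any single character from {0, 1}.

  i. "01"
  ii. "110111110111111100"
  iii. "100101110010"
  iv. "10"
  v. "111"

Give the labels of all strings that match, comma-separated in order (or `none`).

i, iv

i → match
ii → no match
iii → no match
iv → match
v → no match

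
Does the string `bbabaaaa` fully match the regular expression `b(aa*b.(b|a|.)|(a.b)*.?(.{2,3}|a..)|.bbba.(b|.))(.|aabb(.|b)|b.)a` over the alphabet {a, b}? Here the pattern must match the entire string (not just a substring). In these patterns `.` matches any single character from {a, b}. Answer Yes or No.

No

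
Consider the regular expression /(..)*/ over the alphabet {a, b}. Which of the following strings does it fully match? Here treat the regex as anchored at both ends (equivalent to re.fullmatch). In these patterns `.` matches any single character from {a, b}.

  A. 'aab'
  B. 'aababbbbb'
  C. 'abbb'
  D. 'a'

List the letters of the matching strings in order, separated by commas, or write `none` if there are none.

C

A → no match
B → no match
C → match
D → no match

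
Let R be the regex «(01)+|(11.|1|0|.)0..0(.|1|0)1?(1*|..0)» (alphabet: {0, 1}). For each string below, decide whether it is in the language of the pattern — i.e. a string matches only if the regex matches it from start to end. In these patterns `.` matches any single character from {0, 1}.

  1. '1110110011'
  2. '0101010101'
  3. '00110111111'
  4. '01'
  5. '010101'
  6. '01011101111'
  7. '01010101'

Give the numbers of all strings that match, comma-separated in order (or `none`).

1, 2, 3, 4, 5, 7

1 → match
2 → match
3 → match
4 → match
5 → match
6 → no match
7 → match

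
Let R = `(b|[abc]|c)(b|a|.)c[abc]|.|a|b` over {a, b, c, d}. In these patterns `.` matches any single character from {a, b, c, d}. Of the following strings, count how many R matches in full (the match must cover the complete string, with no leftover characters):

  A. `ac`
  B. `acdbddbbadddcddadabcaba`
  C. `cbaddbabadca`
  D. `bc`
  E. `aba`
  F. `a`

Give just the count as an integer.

1

A → no match
B → no match
C → no match
D → no match
E → no match
F → match
Total matched: 1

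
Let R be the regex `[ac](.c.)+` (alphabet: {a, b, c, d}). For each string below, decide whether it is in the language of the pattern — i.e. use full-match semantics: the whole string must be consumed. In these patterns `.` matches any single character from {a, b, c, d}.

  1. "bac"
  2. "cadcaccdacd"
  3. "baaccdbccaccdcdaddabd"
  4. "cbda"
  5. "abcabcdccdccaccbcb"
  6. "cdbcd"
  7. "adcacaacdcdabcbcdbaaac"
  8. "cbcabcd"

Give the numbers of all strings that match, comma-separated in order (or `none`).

1 → no match
2 → no match
3 → no match
4 → no match
5 → no match
6 → no match
7 → no match
8 → match

8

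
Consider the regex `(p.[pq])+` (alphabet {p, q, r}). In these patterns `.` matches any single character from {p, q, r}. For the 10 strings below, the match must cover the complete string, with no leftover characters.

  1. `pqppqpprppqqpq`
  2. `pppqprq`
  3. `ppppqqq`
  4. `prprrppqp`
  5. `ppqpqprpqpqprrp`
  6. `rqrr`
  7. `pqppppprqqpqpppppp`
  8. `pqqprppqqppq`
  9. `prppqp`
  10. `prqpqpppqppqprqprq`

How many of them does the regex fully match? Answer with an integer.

3

1 → no match
2 → no match
3 → no match
4 → no match
5 → no match
6 → no match — must start with `p`
7 → no match
8 → match
9 → match
10 → match
Total matched: 3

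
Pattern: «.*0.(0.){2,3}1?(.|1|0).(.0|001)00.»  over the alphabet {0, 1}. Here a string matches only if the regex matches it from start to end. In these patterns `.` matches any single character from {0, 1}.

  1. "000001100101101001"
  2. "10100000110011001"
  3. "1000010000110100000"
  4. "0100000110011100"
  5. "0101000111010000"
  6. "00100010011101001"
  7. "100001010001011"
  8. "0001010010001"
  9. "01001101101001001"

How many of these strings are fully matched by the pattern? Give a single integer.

2

1 → no match
2 → no match
3 → no match
4 → no match
5 → match
6 → no match
7 → no match
8 → match
9 → no match
Total matched: 2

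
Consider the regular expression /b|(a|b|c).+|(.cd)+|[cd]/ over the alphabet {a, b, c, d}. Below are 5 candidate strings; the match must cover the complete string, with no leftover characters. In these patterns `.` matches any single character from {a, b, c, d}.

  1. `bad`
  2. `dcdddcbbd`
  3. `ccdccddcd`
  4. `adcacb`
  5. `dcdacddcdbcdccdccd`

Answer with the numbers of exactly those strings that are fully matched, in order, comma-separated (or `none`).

1 → match
2 → no match
3 → match
4 → match
5 → match

1, 3, 4, 5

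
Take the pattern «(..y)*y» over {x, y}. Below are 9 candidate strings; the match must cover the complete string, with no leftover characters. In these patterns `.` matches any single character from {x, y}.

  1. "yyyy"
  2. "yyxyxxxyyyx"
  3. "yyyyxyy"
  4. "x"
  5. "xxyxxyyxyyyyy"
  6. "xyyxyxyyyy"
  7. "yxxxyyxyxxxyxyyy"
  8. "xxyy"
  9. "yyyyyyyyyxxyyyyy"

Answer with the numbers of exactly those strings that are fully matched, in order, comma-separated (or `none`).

1, 3, 5, 8, 9

1 → match
2 → no match — must end with "y"
3 → match
4 → no match — must end with "y"
5 → match
6 → no match
7 → no match
8 → match
9 → match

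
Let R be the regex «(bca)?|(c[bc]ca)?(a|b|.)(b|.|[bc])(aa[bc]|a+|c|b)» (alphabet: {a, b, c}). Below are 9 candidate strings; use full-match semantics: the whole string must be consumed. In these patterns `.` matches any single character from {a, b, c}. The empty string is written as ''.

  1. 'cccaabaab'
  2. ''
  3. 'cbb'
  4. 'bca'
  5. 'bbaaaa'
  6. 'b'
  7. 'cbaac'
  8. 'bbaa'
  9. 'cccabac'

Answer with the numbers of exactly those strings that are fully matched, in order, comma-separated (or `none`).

1 → match
2 → match
3 → match
4 → match
5 → match
6 → no match
7 → match
8 → match
9 → match

1, 2, 3, 4, 5, 7, 8, 9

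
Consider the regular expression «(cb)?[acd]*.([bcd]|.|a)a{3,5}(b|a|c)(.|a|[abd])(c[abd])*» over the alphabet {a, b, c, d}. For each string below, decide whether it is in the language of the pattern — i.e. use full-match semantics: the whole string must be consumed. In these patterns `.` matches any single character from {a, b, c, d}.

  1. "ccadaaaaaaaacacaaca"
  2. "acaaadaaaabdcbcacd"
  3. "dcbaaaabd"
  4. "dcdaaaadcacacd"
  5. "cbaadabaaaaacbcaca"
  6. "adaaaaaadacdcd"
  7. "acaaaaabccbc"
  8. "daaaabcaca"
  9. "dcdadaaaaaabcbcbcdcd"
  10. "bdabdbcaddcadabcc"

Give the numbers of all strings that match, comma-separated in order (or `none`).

1 → no match
2 → match
3 → match
4 → match
5 → match
6 → no match
7 → no match
8 → no match
9 → match
10 → no match

2, 3, 4, 5, 9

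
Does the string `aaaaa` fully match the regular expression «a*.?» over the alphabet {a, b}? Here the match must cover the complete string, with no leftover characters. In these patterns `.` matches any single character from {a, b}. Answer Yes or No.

Yes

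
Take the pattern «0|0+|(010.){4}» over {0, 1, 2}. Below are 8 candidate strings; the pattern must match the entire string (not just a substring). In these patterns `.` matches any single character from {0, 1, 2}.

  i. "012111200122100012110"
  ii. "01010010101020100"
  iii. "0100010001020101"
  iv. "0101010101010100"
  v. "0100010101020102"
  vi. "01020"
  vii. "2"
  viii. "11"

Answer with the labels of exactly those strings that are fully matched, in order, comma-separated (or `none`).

iii, iv, v

i → no match
ii → no match
iii → match
iv → match
v → match
vi → no match
vii → no match
viii → no match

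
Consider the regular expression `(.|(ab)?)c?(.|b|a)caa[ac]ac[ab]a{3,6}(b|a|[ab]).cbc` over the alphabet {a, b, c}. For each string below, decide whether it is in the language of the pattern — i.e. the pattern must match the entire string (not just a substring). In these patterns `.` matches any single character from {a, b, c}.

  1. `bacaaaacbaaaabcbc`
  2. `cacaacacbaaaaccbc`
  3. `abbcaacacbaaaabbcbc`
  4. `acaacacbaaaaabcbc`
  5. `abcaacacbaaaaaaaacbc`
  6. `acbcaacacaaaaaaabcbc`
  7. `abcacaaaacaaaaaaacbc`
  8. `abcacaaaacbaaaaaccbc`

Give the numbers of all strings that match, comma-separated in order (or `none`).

1 → match
2 → match
3 → match
4 → match
5 → match
6 → match
7 → match
8 → match

1, 2, 3, 4, 5, 6, 7, 8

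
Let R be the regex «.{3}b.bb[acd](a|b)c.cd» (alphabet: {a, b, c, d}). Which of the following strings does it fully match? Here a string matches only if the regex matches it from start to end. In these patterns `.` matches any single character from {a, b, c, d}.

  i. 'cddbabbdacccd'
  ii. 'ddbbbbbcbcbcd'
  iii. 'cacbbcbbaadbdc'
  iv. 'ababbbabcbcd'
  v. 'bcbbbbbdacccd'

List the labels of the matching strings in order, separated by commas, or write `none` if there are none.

i, ii, v

i → match
ii → match
iii → no match — must end with 'cd'
iv. 'ababbbabcbcd' → no match
v → match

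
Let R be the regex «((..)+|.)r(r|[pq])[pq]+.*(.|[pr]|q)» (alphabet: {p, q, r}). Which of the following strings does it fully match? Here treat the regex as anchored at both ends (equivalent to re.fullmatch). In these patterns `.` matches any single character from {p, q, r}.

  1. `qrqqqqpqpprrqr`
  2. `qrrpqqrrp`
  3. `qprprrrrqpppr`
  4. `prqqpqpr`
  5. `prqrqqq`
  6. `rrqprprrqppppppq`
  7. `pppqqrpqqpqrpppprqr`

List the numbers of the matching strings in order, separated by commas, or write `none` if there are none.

1, 2, 3, 4, 6

1 → match
2. `qrrpqqrrp` → match
3 → match
4. `prqqpqpr` → match
5. `prqrqqq` → no match
6 → match
7 → no match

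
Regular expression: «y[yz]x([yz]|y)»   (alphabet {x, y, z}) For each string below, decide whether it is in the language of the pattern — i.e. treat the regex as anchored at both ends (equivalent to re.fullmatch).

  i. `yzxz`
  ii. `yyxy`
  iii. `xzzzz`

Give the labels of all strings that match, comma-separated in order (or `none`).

i, ii

i → match
ii → match
iii → no match — must start with `y`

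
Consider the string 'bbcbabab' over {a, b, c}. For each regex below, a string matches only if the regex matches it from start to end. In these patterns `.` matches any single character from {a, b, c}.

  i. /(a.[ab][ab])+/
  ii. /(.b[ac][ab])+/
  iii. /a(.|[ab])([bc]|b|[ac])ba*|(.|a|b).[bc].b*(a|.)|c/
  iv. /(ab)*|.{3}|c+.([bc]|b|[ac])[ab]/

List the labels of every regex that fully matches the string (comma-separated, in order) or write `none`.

i → no match — must start with 'a'
ii → match
iii → no match
iv → no match

ii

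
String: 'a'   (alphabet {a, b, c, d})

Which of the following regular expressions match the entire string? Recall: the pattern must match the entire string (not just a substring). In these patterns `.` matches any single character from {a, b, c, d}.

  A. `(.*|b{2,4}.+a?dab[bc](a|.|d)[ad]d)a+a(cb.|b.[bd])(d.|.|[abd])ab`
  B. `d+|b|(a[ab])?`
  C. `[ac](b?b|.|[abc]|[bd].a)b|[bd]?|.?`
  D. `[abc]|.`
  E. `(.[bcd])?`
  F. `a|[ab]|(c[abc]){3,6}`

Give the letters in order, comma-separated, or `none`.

A → no match — must end with 'ab'
B → no match
C → match
D → match
E → no match
F → match

C, D, F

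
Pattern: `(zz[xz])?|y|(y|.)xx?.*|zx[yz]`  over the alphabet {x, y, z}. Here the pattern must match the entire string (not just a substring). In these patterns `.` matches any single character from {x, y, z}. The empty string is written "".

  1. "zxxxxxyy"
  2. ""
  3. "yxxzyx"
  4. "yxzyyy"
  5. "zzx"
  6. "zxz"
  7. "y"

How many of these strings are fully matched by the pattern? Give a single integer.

1 → match
2 → match
3 → match
4 → match
5 → match
6 → match
7 → match
Total matched: 7

7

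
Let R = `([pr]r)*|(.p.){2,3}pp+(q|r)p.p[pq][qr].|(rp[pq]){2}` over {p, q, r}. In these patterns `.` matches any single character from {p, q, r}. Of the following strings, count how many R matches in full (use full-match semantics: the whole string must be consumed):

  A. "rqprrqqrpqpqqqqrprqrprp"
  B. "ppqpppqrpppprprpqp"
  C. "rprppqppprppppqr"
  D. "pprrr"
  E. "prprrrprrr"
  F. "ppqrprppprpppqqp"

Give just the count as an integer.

3

A → no match
B → no match
C → match
D. "pprrr" → no match
E. "prprrrprrr" → match
F → match
Total matched: 3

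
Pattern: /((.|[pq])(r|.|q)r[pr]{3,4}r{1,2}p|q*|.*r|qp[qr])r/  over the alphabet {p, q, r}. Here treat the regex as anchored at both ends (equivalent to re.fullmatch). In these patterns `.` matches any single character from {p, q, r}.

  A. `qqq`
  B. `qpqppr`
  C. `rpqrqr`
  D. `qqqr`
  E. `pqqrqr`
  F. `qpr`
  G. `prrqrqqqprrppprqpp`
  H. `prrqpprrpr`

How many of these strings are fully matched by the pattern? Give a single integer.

1

A → no match — must end with `r`
B → no match
C → no match
D → match
E → no match
F → no match
G → no match — must end with `r`
H → no match
Total matched: 1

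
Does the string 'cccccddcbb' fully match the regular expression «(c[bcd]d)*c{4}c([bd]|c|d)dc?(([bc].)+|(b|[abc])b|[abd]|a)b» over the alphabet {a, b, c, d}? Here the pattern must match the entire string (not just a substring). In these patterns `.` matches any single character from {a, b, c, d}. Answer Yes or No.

Yes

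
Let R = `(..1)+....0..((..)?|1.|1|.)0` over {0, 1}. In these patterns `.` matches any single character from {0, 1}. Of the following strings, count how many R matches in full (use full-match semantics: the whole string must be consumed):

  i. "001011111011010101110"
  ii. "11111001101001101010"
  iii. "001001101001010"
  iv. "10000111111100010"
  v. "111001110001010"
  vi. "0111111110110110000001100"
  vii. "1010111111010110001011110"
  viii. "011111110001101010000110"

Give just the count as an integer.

i → match
ii → no match
iii → match
iv → no match
v → match
vi → match
vii → match
viii → no match
Total matched: 5

5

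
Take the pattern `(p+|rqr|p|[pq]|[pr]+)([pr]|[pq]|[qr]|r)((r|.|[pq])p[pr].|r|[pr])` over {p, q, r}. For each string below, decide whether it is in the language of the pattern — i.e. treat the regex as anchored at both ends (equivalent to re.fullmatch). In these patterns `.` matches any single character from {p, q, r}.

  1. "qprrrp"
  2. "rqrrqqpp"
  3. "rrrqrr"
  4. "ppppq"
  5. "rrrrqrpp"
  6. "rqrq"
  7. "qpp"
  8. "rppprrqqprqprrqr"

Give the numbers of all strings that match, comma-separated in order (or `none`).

1 → no match
2 → no match
3 → no match
4 → no match
5 → no match
6 → no match
7 → match
8 → no match

7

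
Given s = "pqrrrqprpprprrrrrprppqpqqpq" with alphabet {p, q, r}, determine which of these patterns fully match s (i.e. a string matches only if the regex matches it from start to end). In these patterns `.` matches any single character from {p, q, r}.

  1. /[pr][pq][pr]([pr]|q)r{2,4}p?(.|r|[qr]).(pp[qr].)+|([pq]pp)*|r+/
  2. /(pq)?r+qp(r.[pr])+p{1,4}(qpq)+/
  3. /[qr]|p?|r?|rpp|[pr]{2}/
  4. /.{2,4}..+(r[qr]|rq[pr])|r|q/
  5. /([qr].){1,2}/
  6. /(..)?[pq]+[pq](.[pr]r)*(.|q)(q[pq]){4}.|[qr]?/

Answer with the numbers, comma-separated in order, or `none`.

1 → no match
2 → match
3 → no match
4 → no match
5 → no match
6 → no match

2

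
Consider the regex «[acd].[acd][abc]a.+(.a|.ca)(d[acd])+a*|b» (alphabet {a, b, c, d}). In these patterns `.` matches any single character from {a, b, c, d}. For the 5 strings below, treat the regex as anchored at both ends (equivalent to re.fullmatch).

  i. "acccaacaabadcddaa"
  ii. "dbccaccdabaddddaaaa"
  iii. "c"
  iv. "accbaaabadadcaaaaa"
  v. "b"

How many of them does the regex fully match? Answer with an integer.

i → match
ii → match
iii. "c" → no match
iv → match
v. "b" → match
Total matched: 4

4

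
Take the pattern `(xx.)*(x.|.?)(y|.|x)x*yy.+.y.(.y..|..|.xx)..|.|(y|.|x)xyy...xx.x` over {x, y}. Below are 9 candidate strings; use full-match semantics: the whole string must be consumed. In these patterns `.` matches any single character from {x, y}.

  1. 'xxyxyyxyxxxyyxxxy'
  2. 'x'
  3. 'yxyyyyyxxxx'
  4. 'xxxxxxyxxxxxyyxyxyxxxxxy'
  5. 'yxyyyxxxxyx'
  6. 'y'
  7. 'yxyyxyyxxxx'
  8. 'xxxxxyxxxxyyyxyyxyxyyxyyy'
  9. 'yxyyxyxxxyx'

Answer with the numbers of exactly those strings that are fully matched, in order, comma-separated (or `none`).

1 → match
2 → match
3 → match
4 → match
5 → match
6 → match
7 → match
8 → match
9 → match

1, 2, 3, 4, 5, 6, 7, 8, 9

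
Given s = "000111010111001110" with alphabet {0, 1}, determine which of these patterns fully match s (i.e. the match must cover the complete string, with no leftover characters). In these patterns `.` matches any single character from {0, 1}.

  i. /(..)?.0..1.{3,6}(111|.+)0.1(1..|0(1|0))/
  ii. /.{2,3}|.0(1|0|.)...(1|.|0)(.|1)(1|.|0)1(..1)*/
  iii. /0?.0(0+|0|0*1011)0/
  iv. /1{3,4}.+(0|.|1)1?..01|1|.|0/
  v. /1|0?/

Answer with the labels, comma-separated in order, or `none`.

i

i → match
ii → no match
iii → no match
iv → no match
v → no match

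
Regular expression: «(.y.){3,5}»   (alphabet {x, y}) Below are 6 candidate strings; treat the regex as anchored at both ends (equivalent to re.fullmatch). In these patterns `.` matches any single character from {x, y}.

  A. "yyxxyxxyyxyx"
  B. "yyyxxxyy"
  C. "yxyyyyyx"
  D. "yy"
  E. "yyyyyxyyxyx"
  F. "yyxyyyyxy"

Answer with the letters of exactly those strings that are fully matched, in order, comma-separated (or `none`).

A

A → match
B → no match
C → no match
D → no match
E → no match
F → no match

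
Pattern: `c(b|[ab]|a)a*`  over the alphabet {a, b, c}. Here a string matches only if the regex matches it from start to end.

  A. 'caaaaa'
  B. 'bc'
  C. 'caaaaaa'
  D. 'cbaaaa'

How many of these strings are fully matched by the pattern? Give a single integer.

A → match
B → no match — must start with 'c'
C → match
D → match
Total matched: 3

3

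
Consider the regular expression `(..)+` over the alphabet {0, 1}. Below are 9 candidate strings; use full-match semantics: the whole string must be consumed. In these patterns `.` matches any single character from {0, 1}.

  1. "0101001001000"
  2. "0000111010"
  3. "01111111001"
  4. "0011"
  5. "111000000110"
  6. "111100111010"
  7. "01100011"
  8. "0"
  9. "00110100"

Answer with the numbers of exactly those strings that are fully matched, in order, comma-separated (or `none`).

1 → no match
2 → match
3 → no match
4 → match
5 → match
6 → match
7 → match
8 → no match
9 → match

2, 4, 5, 6, 7, 9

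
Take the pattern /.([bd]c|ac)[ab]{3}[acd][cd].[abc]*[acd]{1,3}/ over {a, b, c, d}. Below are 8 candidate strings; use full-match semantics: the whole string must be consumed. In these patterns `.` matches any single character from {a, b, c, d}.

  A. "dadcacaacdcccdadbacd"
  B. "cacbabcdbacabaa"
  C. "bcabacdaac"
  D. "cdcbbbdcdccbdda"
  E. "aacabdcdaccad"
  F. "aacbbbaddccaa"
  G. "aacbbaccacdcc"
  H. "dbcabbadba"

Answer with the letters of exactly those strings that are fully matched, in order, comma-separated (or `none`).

A → no match
B → match
C → no match
D → match
E → no match
F → match
G → match
H → match

B, D, F, G, H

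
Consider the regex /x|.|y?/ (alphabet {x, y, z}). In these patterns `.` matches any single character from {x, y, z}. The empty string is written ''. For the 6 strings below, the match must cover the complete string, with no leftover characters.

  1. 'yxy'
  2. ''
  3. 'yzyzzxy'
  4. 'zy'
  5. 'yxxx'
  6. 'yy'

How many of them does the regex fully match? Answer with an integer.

1

1. 'yxy' → no match
2. '' → match
3. 'yzyzzxy' → no match
4. 'zy' → no match
5. 'yxxx' → no match
6. 'yy' → no match
Total matched: 1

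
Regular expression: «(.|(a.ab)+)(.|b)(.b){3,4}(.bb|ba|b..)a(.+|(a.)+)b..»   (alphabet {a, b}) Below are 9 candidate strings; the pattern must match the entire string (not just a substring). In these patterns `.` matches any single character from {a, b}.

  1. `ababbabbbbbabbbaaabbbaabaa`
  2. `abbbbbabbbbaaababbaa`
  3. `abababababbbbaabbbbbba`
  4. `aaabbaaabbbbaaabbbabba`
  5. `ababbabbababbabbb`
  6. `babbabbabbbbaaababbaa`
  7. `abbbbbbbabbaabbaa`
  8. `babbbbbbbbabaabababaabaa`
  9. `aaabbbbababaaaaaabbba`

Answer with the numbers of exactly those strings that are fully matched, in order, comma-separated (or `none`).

1, 2, 3, 7

1 → match
2 → match
3 → match
4 → no match
5 → no match
6 → no match
7 → match
8 → no match
9 → no match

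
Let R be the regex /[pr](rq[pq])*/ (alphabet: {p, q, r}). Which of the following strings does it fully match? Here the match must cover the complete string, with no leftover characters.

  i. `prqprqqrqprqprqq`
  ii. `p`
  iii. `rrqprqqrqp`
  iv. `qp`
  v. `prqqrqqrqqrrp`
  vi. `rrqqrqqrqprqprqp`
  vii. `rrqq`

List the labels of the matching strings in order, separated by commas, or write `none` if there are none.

i, ii, iii, vi, vii

i → match
ii → match
iii → match
iv → no match
v → no match
vi → match
vii → match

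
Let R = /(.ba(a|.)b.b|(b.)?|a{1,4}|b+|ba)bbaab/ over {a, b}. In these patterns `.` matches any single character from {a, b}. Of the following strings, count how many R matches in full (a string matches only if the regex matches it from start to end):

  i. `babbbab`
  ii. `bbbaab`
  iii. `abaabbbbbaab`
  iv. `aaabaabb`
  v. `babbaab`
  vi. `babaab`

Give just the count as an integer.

3

i → no match — must end with `bbaab`
ii → match
iii → match
iv → no match — must end with `bbaab`
v → match
vi → no match — must end with `bbaab`
Total matched: 3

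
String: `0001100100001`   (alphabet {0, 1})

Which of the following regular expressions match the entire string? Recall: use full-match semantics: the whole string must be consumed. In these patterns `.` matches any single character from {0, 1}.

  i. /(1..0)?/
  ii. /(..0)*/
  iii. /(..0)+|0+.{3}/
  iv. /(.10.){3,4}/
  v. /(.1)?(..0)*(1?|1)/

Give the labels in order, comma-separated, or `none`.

i → no match
ii → no match
iii → no match
iv → no match
v → match

v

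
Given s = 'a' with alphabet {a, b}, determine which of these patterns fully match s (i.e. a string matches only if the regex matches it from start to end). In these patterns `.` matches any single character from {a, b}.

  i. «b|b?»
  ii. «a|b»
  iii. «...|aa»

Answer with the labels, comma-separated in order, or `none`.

ii

i → no match
ii → match
iii → no match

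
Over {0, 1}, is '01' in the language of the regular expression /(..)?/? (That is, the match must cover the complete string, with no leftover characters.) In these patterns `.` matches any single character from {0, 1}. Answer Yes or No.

Yes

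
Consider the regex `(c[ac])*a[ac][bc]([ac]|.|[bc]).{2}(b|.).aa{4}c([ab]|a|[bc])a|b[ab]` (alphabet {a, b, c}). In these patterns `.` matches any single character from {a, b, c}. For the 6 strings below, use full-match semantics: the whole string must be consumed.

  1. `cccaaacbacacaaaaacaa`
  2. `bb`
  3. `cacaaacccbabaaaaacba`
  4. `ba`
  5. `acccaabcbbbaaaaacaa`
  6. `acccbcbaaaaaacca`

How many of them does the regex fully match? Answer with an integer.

5

1 → match
2. `bb` → match
3 → match
4. `ba` → match
5 → no match
6 → match
Total matched: 5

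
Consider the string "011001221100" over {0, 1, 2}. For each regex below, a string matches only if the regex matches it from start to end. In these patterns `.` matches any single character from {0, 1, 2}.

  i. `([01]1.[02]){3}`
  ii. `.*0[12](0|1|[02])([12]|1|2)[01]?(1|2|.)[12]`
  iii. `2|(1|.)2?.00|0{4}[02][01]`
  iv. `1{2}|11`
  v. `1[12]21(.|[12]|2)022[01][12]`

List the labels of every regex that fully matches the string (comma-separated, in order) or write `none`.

i

i → match
ii → no match
iii → no match
iv → no match
v → no match — must start with "1"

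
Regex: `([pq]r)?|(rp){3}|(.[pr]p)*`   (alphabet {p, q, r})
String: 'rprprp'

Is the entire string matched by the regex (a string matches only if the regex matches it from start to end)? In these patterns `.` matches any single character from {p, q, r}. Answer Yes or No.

Yes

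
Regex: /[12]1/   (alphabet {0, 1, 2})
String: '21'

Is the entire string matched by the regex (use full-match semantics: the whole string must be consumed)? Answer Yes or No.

Yes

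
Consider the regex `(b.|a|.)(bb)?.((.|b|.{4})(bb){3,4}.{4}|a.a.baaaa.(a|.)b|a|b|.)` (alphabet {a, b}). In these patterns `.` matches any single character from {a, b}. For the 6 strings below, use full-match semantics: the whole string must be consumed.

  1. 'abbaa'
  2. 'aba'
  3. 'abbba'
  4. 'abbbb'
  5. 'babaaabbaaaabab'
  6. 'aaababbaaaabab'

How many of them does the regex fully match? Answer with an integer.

6

1 → match
2 → match
3 → match
4 → match
5 → match
6 → match
Total matched: 6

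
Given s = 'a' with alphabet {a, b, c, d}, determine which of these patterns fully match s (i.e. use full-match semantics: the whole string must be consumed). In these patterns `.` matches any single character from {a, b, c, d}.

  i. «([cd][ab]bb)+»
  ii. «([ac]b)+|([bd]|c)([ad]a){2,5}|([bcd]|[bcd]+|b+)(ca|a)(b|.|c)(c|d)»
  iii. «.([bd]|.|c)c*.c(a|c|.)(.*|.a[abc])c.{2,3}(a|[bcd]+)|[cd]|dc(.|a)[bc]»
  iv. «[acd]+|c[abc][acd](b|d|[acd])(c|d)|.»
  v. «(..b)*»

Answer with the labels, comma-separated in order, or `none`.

i → no match — must end with 'bb'
ii → no match
iii → no match
iv → match
v → no match

iv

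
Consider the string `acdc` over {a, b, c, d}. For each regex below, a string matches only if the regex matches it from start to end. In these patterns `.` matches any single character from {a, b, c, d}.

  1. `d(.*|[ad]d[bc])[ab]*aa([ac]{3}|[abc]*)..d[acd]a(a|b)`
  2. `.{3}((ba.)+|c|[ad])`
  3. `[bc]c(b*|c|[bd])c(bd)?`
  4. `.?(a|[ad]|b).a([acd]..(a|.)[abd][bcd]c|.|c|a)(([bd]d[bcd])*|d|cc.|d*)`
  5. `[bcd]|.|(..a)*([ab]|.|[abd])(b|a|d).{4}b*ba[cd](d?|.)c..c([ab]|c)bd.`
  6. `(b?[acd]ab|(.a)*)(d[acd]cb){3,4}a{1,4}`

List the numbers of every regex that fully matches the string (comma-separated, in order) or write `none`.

1 → no match — must start with `d`
2 → match
3 → no match
4 → no match
5 → no match
6 → no match — must end with `a`

2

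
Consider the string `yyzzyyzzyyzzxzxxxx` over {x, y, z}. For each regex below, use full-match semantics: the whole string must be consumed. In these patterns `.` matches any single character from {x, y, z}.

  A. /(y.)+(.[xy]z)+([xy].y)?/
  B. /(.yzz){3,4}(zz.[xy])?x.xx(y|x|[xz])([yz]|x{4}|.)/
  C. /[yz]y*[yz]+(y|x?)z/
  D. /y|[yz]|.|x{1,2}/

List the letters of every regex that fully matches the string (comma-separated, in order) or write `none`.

B

A → no match
B → match
C → no match — must end with `z`
D → no match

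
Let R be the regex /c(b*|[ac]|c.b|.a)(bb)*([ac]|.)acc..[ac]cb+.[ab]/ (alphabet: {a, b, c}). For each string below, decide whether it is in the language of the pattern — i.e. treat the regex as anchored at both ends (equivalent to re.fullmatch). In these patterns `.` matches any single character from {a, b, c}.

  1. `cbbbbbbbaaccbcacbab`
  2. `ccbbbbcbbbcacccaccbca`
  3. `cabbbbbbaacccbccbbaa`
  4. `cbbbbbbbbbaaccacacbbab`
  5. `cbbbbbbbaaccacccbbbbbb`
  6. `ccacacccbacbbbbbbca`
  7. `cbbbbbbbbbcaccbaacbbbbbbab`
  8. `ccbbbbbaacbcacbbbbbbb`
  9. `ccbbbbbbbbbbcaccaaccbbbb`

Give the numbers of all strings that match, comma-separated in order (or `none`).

1 → match
2 → no match
3 → match
4 → match
5 → match
6 → match
7 → match
8 → no match
9 → match

1, 3, 4, 5, 6, 7, 9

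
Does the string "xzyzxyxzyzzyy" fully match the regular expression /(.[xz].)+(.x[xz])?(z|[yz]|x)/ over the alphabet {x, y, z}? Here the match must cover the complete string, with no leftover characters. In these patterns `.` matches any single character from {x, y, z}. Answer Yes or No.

Yes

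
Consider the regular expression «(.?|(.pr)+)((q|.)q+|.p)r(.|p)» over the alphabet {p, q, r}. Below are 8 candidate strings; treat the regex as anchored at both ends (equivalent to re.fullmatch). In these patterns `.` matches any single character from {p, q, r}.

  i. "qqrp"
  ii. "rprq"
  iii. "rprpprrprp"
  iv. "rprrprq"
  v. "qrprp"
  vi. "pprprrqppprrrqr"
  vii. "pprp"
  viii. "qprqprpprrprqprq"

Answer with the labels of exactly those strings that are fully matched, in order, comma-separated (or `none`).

i, ii, iii, iv, v, vii, viii

i → match
ii → match
iii → match
iv → match
v → match
vi → no match
vii → match
viii → match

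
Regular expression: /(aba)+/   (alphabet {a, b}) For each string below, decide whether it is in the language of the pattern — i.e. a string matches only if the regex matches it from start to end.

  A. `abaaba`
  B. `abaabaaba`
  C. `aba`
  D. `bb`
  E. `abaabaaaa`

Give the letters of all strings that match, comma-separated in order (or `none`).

A, B, C

A → match
B → match
C → match
D → no match — must start with `aba`
E → no match — must end with `aba`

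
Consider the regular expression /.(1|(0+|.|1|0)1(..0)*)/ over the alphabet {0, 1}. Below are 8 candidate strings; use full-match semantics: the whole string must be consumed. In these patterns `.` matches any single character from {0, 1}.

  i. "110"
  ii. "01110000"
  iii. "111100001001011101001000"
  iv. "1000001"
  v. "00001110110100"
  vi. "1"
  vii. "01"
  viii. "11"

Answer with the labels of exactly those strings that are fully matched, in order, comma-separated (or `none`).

i → no match
ii → no match
iii → no match
iv → match
v → match
vi → no match
vii → match
viii → match

iv, v, vii, viii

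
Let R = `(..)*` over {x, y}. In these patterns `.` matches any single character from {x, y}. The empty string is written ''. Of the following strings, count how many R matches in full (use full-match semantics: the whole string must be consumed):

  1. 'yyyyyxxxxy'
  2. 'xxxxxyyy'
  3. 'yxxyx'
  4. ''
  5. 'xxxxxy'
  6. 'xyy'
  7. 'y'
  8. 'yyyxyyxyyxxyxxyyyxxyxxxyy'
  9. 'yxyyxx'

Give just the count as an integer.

5

1 → match
2 → match
3 → no match
4 → match
5 → match
6 → no match
7 → no match
8 → no match
9 → match
Total matched: 5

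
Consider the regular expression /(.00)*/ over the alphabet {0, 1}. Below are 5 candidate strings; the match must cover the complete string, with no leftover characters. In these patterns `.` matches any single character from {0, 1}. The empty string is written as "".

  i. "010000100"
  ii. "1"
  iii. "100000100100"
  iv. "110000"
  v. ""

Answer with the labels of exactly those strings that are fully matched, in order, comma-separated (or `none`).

i. "010000100" → no match
ii. "1" → no match
iii. "100000100100" → match
iv. "110000" → no match
v. "" → match

iii, v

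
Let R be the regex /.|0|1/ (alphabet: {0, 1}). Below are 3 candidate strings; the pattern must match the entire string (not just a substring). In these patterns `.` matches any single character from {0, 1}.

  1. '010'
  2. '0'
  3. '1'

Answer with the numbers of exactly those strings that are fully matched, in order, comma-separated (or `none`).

2, 3

1 → no match
2 → match
3 → match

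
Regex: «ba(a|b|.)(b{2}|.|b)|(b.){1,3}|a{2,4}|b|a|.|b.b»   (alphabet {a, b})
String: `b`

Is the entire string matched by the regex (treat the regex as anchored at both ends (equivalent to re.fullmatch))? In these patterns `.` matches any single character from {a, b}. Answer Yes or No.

Yes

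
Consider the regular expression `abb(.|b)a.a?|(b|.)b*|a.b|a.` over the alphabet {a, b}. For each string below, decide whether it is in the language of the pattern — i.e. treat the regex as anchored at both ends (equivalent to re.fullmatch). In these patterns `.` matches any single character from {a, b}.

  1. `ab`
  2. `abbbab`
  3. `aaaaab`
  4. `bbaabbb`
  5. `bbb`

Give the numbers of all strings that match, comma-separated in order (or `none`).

1, 2, 5

1 → match
2 → match
3 → no match
4 → no match
5 → match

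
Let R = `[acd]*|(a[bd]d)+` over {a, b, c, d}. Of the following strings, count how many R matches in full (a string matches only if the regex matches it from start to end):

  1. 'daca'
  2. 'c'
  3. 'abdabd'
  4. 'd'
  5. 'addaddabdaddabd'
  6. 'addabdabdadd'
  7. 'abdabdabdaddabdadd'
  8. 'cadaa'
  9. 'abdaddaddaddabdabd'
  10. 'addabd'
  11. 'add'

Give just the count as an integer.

11

1 → match
2 → match
3 → match
4 → match
5 → match
6 → match
7 → match
8 → match
9 → match
10 → match
11 → match
Total matched: 11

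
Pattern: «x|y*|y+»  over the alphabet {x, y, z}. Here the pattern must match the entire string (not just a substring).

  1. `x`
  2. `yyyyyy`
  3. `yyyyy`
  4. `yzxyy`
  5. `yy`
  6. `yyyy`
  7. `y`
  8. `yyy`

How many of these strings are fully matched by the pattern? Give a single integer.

7

1 → match
2 → match
3 → match
4 → no match
5 → match
6 → match
7 → match
8 → match
Total matched: 7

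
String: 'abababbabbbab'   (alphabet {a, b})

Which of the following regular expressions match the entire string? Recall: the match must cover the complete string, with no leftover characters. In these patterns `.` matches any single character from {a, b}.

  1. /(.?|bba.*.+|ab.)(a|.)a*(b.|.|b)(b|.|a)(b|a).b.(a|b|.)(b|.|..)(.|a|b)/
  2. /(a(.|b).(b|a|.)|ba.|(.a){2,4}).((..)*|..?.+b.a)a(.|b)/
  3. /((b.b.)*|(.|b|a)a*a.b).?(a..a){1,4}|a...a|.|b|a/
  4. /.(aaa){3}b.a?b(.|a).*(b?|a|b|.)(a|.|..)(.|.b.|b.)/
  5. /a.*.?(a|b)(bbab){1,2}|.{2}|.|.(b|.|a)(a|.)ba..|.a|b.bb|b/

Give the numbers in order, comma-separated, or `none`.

1 → match
2 → match
3 → no match
4 → no match
5 → match

1, 2, 5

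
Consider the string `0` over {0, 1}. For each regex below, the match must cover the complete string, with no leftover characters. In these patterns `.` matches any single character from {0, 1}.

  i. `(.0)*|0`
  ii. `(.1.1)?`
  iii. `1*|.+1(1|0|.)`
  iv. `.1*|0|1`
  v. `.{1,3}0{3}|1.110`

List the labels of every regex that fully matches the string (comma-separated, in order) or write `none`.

i, iv

i → match
ii → no match
iii → no match
iv → match
v → no match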